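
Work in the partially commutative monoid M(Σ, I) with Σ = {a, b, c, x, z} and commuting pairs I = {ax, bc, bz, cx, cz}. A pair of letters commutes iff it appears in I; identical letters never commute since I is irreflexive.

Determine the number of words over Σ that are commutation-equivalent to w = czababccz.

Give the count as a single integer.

#0=c has no predecessor
#1=z has no predecessor
#2=a depends on [0:c, 1:z]
#3=b depends on [2:a]
#4=a depends on [3:b]
#5=b depends on [4:a]
#6=c depends on [4:a]
#7=c depends on [6:c]
#8=z depends on [4:a]
sources: [0:c, 1:z]
N(rest) = Σ N(rest − s) over sources s of rest; N(one piece) = 1:
  size 1 → [5]=1  [7]=1  [8]=1
  size 2 → [5,7]=2  [5,8]=2  [6,7]=1  [7,8]=2
  size 3 → [5,6,7]=3  [5,7,8]=6  [6,7,8]=3
  size 4 → [5,6,7,8]=12
  size 5 → [4,5,6,7,8]=12
  size 6 → [3,4,5,6,7,8]=12
  size 7 → [2,3,4,5,6,7,8]=12
  first=0(c) contributes 12
  first=1(z) contributes 12
|[w]| = 24

24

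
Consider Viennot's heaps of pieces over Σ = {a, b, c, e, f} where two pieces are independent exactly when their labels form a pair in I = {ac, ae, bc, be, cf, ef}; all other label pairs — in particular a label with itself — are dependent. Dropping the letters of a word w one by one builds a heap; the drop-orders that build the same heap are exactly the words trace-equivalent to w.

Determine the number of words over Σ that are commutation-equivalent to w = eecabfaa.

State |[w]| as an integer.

0(e) covers ∅
1(e) covers 0:e
2(c) covers 1:e
3(a) covers ∅
4(b) covers 3:a
5(f) covers 4:b
6(a) covers 5:f
7(a) covers 6:a
floor of heap: 0:e, 3:a
completions by unplaced set U, small U first (add the entries for U minus each lowest piece of U):
  |U|=1: {2}:1  {7}:1
  |U|=2: {1,2}:1  {2,7}:2  {6,7}:1
  |U|=3: {0,1,2}:1  {1,2,7}:3  {2,6,7}:3  {5,6,7}:1
  |U|=4: {0,1,2,7}:4  {1,2,6,7}:6  {2,5,6,7}:4  {4,5,6,7}:1
  |U|=5: {0,1,2,6,7}:10  {1,2,5,6,7}:10  {2,4,5,6,7}:5  {3,4,5,6,7}:1
  |U|=6: {0,1,2,5,6,7}:20  {1,2,4,5,6,7}:15  {2,3,4,5,6,7}:6
  start at 0(e): 21
  start at 3(a): 35
sum over floor = 56

56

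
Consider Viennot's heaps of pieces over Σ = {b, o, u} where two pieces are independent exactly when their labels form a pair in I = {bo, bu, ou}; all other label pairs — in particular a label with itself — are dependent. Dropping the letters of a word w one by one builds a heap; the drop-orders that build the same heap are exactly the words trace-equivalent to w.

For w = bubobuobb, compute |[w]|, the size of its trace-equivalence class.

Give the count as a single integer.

756

#0=b has no predecessor
#1=u has no predecessor
#2=b depends on [0:b]
#3=o has no predecessor
#4=b depends on [2:b]
#5=u depends on [1:u]
#6=o depends on [3:o]
#7=b depends on [4:b]
#8=b depends on [7:b]
sources: [0:b, 1:u, 3:o]
N(rest) = Σ N(rest − s) over sources s of rest; N(one piece) = 1:
  size 1 → [5]=1  [6]=1  [8]=1
  size 2 → [1,5]=1  [3,6]=1  [5,6]=2  [5,8]=2  [6,8]=2  [7,8]=1
  size 3 → [1,5,6]=3  [1,5,8]=3  [3,5,6]=3  [3,6,8]=3  [4,7,8]=1  [5,6,8]=6  [5,7,8]=3  [6,7,8]=3
  size 4 → [1,3,5,6]=6  [1,5,6,8]=12  [1,5,7,8]=6  [2,4,7,8]=1  [3,5,6,8]=12  [3,6,7,8]=6  [4,5,7,8]=4  [4,6,7,8]=4  [5,6,7,8]=12
  size 5 → [0,2,4,7,8]=1  [1,3,5,6,8]=30  [1,4,5,7,8]=10  [1,5,6,7,8]=30  [2,4,5,7,8]=5  [2,4,6,7,8]=5  [3,4,6,7,8]=10  [3,5,6,7,8]=30  [4,5,6,7,8]=20
  size 6 → [0,2,4,5,7,8]=6  [0,2,4,6,7,8]=6  [1,2,4,5,7,8]=15  [1,3,5,6,7,8]=90  [1,4,5,6,7,8]=60  [2,3,4,6,7,8]=15  [2,4,5,6,7,8]=30  [3,4,5,6,7,8]=60
  size 7 → [0,1,2,4,5,7,8]=21  [0,2,3,4,6,7,8]=21  [0,2,4,5,6,7,8]=42  [1,2,4,5,6,7,8]=105  [1,3,4,5,6,7,8]=210  [2,3,4,5,6,7,8]=105
  first=0(b) contributes 420
  first=1(u) contributes 168
  first=3(o) contributes 168
|[w]| = 756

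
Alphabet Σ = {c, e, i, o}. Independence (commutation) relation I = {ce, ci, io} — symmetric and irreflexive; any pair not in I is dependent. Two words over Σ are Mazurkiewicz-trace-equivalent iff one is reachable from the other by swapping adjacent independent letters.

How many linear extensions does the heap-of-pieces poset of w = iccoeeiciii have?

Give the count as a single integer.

0(i) covers ∅
1(c) covers ∅
2(c) covers 1:c
3(o) covers 2:c
4(e) covers 0:i, 3:o
5(e) covers 4:e
6(i) covers 5:e
7(c) covers 3:o
8(i) covers 6:i
9(i) covers 8:i
10(i) covers 9:i
floor of heap: 0:i, 1:c
completions by unplaced set U, small U first (add the entries for U minus each lowest piece of U):
  |U|=1: {7}:1  {10}:1
  |U|=2: {7,10}:2  {9,10}:1
  |U|=3: {7,9,10}:3  {8,9,10}:1
  |U|=4: {6,8,9,10}:1  {7,8,9,10}:4
  |U|=5: {5,6,8,9,10}:1  {6,7,8,9,10}:5
  |U|=6: {4,5,6,8,9,10}:1  {5,6,7,8,9,10}:6
  |U|=7: {0,4,5,6,8,9,10}:1  {4,5,6,7,8,9,10}:7
  |U|=8: {0,4,5,6,7,8,9,10}:8  {3,4,5,6,7,8,9,10}:7
  |U|=9: {0,3,4,5,6,7,8,9,10}:15  {2,3,4,5,6,7,8,9,10}:7
  start at 0(i): 7
  start at 1(c): 22
sum over floor = 29

29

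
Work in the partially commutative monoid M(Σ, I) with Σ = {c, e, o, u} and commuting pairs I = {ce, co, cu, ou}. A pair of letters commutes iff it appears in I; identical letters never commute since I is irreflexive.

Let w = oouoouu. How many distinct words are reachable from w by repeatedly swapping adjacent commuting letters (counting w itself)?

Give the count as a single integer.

#0=o has no predecessor
#1=o depends on [0:o]
#2=u has no predecessor
#3=o depends on [1:o]
#4=o depends on [3:o]
#5=u depends on [2:u]
#6=u depends on [5:u]
sources: [0:o, 2:u]
N(rest) = Σ N(rest − s) over sources s of rest; N(one piece) = 1:
  size 1 → [4]=1  [6]=1
  size 2 → [3,4]=1  [4,6]=2  [5,6]=1
  size 3 → [1,3,4]=1  [2,5,6]=1  [3,4,6]=3  [4,5,6]=3
  size 4 → [0,1,3,4]=1  [1,3,4,6]=4  [2,4,5,6]=4  [3,4,5,6]=6
  size 5 → [0,1,3,4,6]=5  [1,3,4,5,6]=10  [2,3,4,5,6]=10
  first=0(o) contributes 20
  first=2(u) contributes 15
|[w]| = 35

35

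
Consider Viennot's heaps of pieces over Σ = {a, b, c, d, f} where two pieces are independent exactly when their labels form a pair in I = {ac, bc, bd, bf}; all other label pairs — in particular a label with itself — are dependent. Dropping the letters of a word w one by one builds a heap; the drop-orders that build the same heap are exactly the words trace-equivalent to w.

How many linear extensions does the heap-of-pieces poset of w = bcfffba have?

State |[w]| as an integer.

15

piece 0:b — minimal
piece 1:c — minimal
piece 2:f rests on {1:c}
piece 3:f rests on {2:f}
piece 4:f rests on {3:f}
piece 5:b rests on {0:b}
piece 6:a rests on {4:f, 5:b}
minimal pieces: {0:b, 1:c}
ways to finish when only these pieces remain (= sum over removing one remaining piece with nothing left below it):
  1 left: {6}→1
  2 left: {4,6}→1  {5,6}→1
  3 left: {0,5,6}→1  {3,4,6}→1  {4,5,6}→2
  4 left: {0,4,5,6}→3  {2,3,4,6}→1  {3,4,5,6}→3
  5 left: {0,3,4,5,6}→6  {1,2,3,4,6}→1  {2,3,4,5,6}→4
  placing 0:b first → 5 extensions
  placing 1:c first → 10 extensions
total linear extensions = 15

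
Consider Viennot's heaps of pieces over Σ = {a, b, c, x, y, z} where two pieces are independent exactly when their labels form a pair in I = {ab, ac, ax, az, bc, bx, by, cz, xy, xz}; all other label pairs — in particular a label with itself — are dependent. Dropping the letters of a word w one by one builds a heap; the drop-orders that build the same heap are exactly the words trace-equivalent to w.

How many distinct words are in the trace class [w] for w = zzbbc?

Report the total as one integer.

piece 0:z — minimal
piece 1:z rests on {0:z}
piece 2:b rests on {1:z}
piece 3:b rests on {2:b}
piece 4:c — minimal
minimal pieces: {0:z, 4:c}
ways to finish when only these pieces remain (= sum over removing one remaining piece with nothing left below it):
  1 left: {3}→1  {4}→1
  2 left: {2,3}→1  {3,4}→2
  3 left: {1,2,3}→1  {2,3,4}→3
  placing 0:z first → 4 extensions
  placing 4:c first → 1 extensions
total linear extensions = 5

5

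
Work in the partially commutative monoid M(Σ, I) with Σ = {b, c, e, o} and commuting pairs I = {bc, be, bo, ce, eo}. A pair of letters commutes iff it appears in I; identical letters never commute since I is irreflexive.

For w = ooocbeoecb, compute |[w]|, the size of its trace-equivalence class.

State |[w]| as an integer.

drop 0:o onto floor
drop 1:o onto {0:o}
drop 2:o onto {1:o}
drop 3:c onto {2:o}
drop 4:b onto floor
drop 5:e onto floor
drop 6:o onto {3:c}
drop 7:e onto {5:e}
drop 8:c onto {6:o}
drop 9:b onto {4:b}
ground layer = {0:o, 4:b, 5:e}
drop-orders for the pieces not yet dropped (sum over which currently-grounded one goes next):
  1 to go: {7} 1  {8} 1  {9} 1
  2 to go: {4,9} 1  {5,7} 1  {6,8} 1  {7,8} 2  {7,9} 2  {8,9} 2
  3 to go: {3,6,8} 1  {4,7,9} 3  {4,8,9} 3  {5,7,8} 3  {5,7,9} 3  {6,7,8} 3  {6,8,9} 3  {7,8,9} 6
  4 to go: {2,3,6,8} 1  {3,6,7,8} 4  {3,6,8,9} 4  {4,5,7,9} 6  {4,6,8,9} 6  {4,7,8,9} 12  {5,6,7,8} 6  {5,7,8,9} 12  {6,7,8,9} 12
  5 to go: {1,2,3,6,8} 1  {2,3,6,7,8} 5  {2,3,6,8,9} 5  {3,4,6,8,9} 10  {3,5,6,7,8} 10  {3,6,7,8,9} 20  {4,5,7,8,9} 30  {4,6,7,8,9} 30  {5,6,7,8,9} 30
  6 to go: {0,1,2,3,6,8} 1  {1,2,3,6,7,8} 6  {1,2,3,6,8,9} 6  {2,3,4,6,8,9} 15  {2,3,5,6,7,8} 15  {2,3,6,7,8,9} 30  {3,4,6,7,8,9} 60  {3,5,6,7,8,9} 60  {4,5,6,7,8,9} 90
  7 to go: {0,1,2,3,6,7,8} 7  {0,1,2,3,6,8,9} 7  {1,2,3,4,6,8,9} 21  {1,2,3,5,6,7,8} 21  {1,2,3,6,7,8,9} 42  {2,3,4,6,7,8,9} 105  {2,3,5,6,7,8,9} 105  {3,4,5,6,7,8,9} 210
  8 to go: {0,1,2,3,4,6,8,9} 28  {0,1,2,3,5,6,7,8} 28  {0,1,2,3,6,7,8,9} 56  {1,2,3,4,6,7,8,9} 168  {1,2,3,5,6,7,8,9} 168  {2,3,4,5,6,7,8,9} 420
  if 0:o drops first: 756 orders
  if 4:b drops first: 252 orders
  if 5:e drops first: 252 orders
heap linearizations: 1260

1260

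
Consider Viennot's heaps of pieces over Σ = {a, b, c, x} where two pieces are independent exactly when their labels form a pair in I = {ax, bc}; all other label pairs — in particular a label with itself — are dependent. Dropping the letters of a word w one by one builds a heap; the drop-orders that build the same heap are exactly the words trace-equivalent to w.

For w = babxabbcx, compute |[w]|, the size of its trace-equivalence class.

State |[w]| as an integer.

#0=b has no predecessor
#1=a depends on [0:b]
#2=b depends on [1:a]
#3=x depends on [2:b]
#4=a depends on [2:b]
#5=b depends on [3:x, 4:a]
#6=b depends on [5:b]
#7=c depends on [3:x, 4:a]
#8=x depends on [6:b, 7:c]
sources: [0:b]
N(rest) = Σ N(rest − s) over sources s of rest; N(one piece) = 1:
  size 1 → [8]=1
  size 2 → [6,8]=1  [7,8]=1
  size 3 → [5,6,8]=1  [6,7,8]=2
  size 4 → [5,6,7,8]=3
  size 5 → [3,5,6,7,8]=3  [4,5,6,7,8]=3
  size 6 → [3,4,5,6,7,8]=6
  size 7 → [2,3,4,5,6,7,8]=6
  first=0(b) contributes 6

6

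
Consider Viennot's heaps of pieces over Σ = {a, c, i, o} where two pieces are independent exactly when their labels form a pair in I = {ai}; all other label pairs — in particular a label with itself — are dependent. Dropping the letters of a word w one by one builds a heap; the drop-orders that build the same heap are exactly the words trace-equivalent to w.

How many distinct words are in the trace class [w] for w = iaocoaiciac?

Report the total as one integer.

8

drop 0:i onto floor
drop 1:a onto floor
drop 2:o onto {0:i, 1:a}
drop 3:c onto {2:o}
drop 4:o onto {3:c}
drop 5:a onto {4:o}
drop 6:i onto {4:o}
drop 7:c onto {5:a, 6:i}
drop 8:i onto {7:c}
drop 9:a onto {7:c}
drop 10:c onto {8:i, 9:a}
ground layer = {0:i, 1:a}
drop-orders for the pieces not yet dropped (sum over which currently-grounded one goes next):
  1 to go: {10} 1
  2 to go: {8,10} 1  {9,10} 1
  3 to go: {8,9,10} 2
  4 to go: {7,8,9,10} 2
  5 to go: {5,7,8,9,10} 2  {6,7,8,9,10} 2
  6 to go: {5,6,7,8,9,10} 4
  7 to go: {4,5,6,7,8,9,10} 4
  8 to go: {3,4,5,6,7,8,9,10} 4
  9 to go: {2,3,4,5,6,7,8,9,10} 4
  if 0:i drops first: 4 orders
  if 1:a drops first: 4 orders
heap linearizations: 8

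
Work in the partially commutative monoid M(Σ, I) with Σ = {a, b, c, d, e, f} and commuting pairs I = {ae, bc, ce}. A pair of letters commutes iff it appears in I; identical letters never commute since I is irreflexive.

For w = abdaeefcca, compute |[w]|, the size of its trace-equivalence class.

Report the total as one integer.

#0=a has no predecessor
#1=b depends on [0:a]
#2=d depends on [1:b]
#3=a depends on [2:d]
#4=e depends on [2:d]
#5=e depends on [4:e]
#6=f depends on [3:a, 5:e]
#7=c depends on [6:f]
#8=c depends on [7:c]
#9=a depends on [8:c]
sources: [0:a]
N(rest) = Σ N(rest − s) over sources s of rest; N(one piece) = 1:
  size 1 → [9]=1
  size 2 → [8,9]=1
  size 3 → [7,8,9]=1
  size 4 → [6,7,8,9]=1
  size 5 → [3,6,7,8,9]=1  [5,6,7,8,9]=1
  size 6 → [3,5,6,7,8,9]=2  [4,5,6,7,8,9]=1
  size 7 → [3,4,5,6,7,8,9]=3
  size 8 → [2,3,4,5,6,7,8,9]=3
  first=0(a) contributes 3

3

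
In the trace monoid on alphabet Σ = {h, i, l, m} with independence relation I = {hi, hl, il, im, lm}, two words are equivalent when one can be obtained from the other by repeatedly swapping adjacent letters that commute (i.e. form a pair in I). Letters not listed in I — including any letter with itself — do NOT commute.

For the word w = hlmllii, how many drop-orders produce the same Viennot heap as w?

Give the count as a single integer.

210

#0=h has no predecessor
#1=l has no predecessor
#2=m depends on [0:h]
#3=l depends on [1:l]
#4=l depends on [3:l]
#5=i has no predecessor
#6=i depends on [5:i]
sources: [0:h, 1:l, 5:i]
N(rest) = Σ N(rest − s) over sources s of rest; N(one piece) = 1:
  size 1 → [2]=1  [4]=1  [6]=1
  size 2 → [0,2]=1  [2,4]=2  [2,6]=2  [3,4]=1  [4,6]=2  [5,6]=1
  size 3 → [0,2,4]=3  [0,2,6]=3  [1,3,4]=1  [2,3,4]=3  [2,4,6]=6  [2,5,6]=3  [3,4,6]=3  [4,5,6]=3
  size 4 → [0,2,3,4]=6  [0,2,4,6]=12  [0,2,5,6]=6  [1,2,3,4]=4  [1,3,4,6]=4  [2,3,4,6]=12  [2,4,5,6]=12  [3,4,5,6]=6
  size 5 → [0,1,2,3,4]=10  [0,2,3,4,6]=30  [0,2,4,5,6]=30  [1,2,3,4,6]=20  [1,3,4,5,6]=10  [2,3,4,5,6]=30
  first=0(h) contributes 60
  first=1(l) contributes 90
  first=5(i) contributes 60
|[w]| = 210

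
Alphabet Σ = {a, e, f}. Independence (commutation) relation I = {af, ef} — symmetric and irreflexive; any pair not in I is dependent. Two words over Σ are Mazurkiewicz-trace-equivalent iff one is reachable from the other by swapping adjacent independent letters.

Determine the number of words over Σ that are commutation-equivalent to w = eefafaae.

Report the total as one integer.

28

drop 0:e onto floor
drop 1:e onto {0:e}
drop 2:f onto floor
drop 3:a onto {1:e}
drop 4:f onto {2:f}
drop 5:a onto {3:a}
drop 6:a onto {5:a}
drop 7:e onto {6:a}
ground layer = {0:e, 2:f}
drop-orders for the pieces not yet dropped (sum over which currently-grounded one goes next):
  1 to go: {4} 1  {7} 1
  2 to go: {2,4} 1  {4,7} 2  {6,7} 1
  3 to go: {2,4,7} 3  {4,6,7} 3  {5,6,7} 1
  4 to go: {2,4,6,7} 6  {3,5,6,7} 1  {4,5,6,7} 4
  5 to go: {1,3,5,6,7} 1  {2,4,5,6,7} 10  {3,4,5,6,7} 5
  6 to go: {0,1,3,5,6,7} 1  {1,3,4,5,6,7} 6  {2,3,4,5,6,7} 15
  if 0:e drops first: 21 orders
  if 2:f drops first: 7 orders
heap linearizations: 28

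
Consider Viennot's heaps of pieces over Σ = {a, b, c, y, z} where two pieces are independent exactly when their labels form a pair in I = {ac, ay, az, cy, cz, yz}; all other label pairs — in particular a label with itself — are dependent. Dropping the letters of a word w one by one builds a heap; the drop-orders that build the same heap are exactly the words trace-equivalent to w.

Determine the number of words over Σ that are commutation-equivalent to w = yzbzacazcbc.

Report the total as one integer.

180

piece 0:y — minimal
piece 1:z — minimal
piece 2:b rests on {0:y, 1:z}
piece 3:z rests on {2:b}
piece 4:a rests on {2:b}
piece 5:c rests on {2:b}
piece 6:a rests on {4:a}
piece 7:z rests on {3:z}
piece 8:c rests on {5:c}
piece 9:b rests on {6:a, 7:z, 8:c}
piece 10:c rests on {9:b}
minimal pieces: {0:y, 1:z}
ways to finish when only these pieces remain (= sum over removing one remaining piece with nothing left below it):
  1 left: {10}→1
  2 left: {9,10}→1
  3 left: {6,9,10}→1  {7,9,10}→1  {8,9,10}→1
  4 left: {3,7,9,10}→1  {4,6,9,10}→1  {5,8,9,10}→1  {6,7,9,10}→2  {6,8,9,10}→2  {7,8,9,10}→2
  5 left: {3,6,7,9,10}→3  {3,7,8,9,10}→3  {4,6,7,9,10}→3  {4,6,8,9,10}→3  {5,6,8,9,10}→3  {5,7,8,9,10}→3  {6,7,8,9,10}→6
  6 left: {3,4,6,7,9,10}→6  {3,5,7,8,9,10}→6  {3,6,7,8,9,10}→12  {4,5,6,8,9,10}→6  {4,6,7,8,9,10}→12  {5,6,7,8,9,10}→12
  7 left: {3,4,6,7,8,9,10}→30  {3,5,6,7,8,9,10}→30  {4,5,6,7,8,9,10}→30
  8 left: {3,4,5,6,7,8,9,10}→90
  9 left: {2,3,4,5,6,7,8,9,10}→90
  placing 0:y first → 90 extensions
  placing 1:z first → 90 extensions
total linear extensions = 180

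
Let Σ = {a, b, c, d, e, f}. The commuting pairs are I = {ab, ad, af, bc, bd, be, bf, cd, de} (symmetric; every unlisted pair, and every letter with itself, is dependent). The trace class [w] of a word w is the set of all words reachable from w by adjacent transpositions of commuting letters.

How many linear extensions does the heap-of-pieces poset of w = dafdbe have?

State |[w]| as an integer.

piece 0:d — minimal
piece 1:a — minimal
piece 2:f rests on {0:d}
piece 3:d rests on {2:f}
piece 4:b — minimal
piece 5:e rests on {1:a, 2:f}
minimal pieces: {0:d, 1:a, 4:b}
ways to finish when only these pieces remain (= sum over removing one remaining piece with nothing left below it):
  1 left: {3}→1  {4}→1  {5}→1
  2 left: {1,5}→1  {3,4}→2  {3,5}→2  {4,5}→2
  3 left: {1,3,5}→3  {1,4,5}→3  {2,3,5}→2  {3,4,5}→6
  4 left: {0,2,3,5}→2  {1,2,3,5}→5  {1,3,4,5}→12  {2,3,4,5}→8
  placing 0:d first → 25 extensions
  placing 1:a first → 10 extensions
  placing 4:b first → 7 extensions
total linear extensions = 42

42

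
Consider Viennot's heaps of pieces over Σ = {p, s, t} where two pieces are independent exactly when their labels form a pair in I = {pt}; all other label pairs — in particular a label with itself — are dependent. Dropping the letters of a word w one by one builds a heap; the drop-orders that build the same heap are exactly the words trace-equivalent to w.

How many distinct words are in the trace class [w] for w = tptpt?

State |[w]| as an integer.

piece 0:t — minimal
piece 1:p — minimal
piece 2:t rests on {0:t}
piece 3:p rests on {1:p}
piece 4:t rests on {2:t}
minimal pieces: {0:t, 1:p}
ways to finish when only these pieces remain (= sum over removing one remaining piece with nothing left below it):
  1 left: {3}→1  {4}→1
  2 left: {1,3}→1  {2,4}→1  {3,4}→2
  3 left: {0,2,4}→1  {1,3,4}→3  {2,3,4}→3
  placing 0:t first → 6 extensions
  placing 1:p first → 4 extensions
total linear extensions = 10

10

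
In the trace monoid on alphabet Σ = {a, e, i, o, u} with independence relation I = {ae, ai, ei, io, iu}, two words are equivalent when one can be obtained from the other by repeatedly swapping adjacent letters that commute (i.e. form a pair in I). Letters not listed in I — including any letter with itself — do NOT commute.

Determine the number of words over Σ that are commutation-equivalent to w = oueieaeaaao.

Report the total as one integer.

drop 0:o onto floor
drop 1:u onto {0:o}
drop 2:e onto {1:u}
drop 3:i onto floor
drop 4:e onto {2:e}
drop 5:a onto {1:u}
drop 6:e onto {4:e}
drop 7:a onto {5:a}
drop 8:a onto {7:a}
drop 9:a onto {8:a}
drop 10:o onto {6:e, 9:a}
ground layer = {0:o, 3:i}
drop-orders for the pieces not yet dropped (sum over which currently-grounded one goes next):
  1 to go: {3} 1  {10} 1
  2 to go: {3,10} 2  {6,10} 1  {9,10} 1
  3 to go: {3,6,10} 3  {3,9,10} 3  {4,6,10} 1  {6,9,10} 2  {8,9,10} 1
  4 to go: {2,4,6,10} 1  {3,4,6,10} 4  {3,6,9,10} 8  {3,8,9,10} 4  {4,6,9,10} 3  {6,8,9,10} 3  {7,8,9,10} 1
  5 to go: {2,3,4,6,10} 5  {2,4,6,9,10} 4  {3,4,6,9,10} 15  {3,6,8,9,10} 15  {3,7,8,9,10} 5  {4,6,8,9,10} 6  {5,7,8,9,10} 1  {6,7,8,9,10} 4
  6 to go: {2,3,4,6,9,10} 24  {2,4,6,8,9,10} 10  {3,4,6,8,9,10} 36  {3,5,7,8,9,10} 6  {3,6,7,8,9,10} 24  {4,6,7,8,9,10} 10  {5,6,7,8,9,10} 5
  7 to go: {2,3,4,6,8,9,10} 70  {2,4,6,7,8,9,10} 20  {3,4,6,7,8,9,10} 70  {3,5,6,7,8,9,10} 35  {4,5,6,7,8,9,10} 15
  8 to go: {2,3,4,6,7,8,9,10} 160  {2,4,5,6,7,8,9,10} 35  {3,4,5,6,7,8,9,10} 120
  9 to go: {1,2,4,5,6,7,8,9,10} 35  {2,3,4,5,6,7,8,9,10} 315
  if 0:o drops first: 350 orders
  if 3:i drops first: 35 orders
heap linearizations: 385

385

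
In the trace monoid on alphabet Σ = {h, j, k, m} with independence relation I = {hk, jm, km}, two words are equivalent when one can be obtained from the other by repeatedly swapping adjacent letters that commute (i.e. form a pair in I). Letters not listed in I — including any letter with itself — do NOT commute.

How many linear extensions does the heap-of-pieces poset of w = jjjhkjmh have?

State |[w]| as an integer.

5

#0=j has no predecessor
#1=j depends on [0:j]
#2=j depends on [1:j]
#3=h depends on [2:j]
#4=k depends on [2:j]
#5=j depends on [3:h, 4:k]
#6=m depends on [3:h]
#7=h depends on [5:j, 6:m]
sources: [0:j]
N(rest) = Σ N(rest − s) over sources s of rest; N(one piece) = 1:
  size 1 → [7]=1
  size 2 → [5,7]=1  [6,7]=1
  size 3 → [4,5,7]=1  [5,6,7]=2
  size 4 → [3,5,6,7]=2  [4,5,6,7]=3
  size 5 → [3,4,5,6,7]=5
  size 6 → [2,3,4,5,6,7]=5
  first=0(j) contributes 5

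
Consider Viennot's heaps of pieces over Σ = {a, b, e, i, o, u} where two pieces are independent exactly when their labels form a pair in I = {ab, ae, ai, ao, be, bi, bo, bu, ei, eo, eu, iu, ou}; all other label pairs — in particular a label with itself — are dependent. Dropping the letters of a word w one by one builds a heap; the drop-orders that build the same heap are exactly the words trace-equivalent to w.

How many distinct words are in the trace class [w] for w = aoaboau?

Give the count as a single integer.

piece 0:a — minimal
piece 1:o — minimal
piece 2:a rests on {0:a}
piece 3:b — minimal
piece 4:o rests on {1:o}
piece 5:a rests on {2:a}
piece 6:u rests on {5:a}
minimal pieces: {0:a, 1:o, 3:b}
ways to finish when only these pieces remain (= sum over removing one remaining piece with nothing left below it):
  1 left: {3}→1  {4}→1  {6}→1
  2 left: {1,4}→1  {3,4}→2  {3,6}→2  {4,6}→2  {5,6}→1
  3 left: {1,3,4}→3  {1,4,6}→3  {2,5,6}→1  {3,4,6}→6  {3,5,6}→3  {4,5,6}→3
  4 left: {0,2,5,6}→1  {1,3,4,6}→12  {1,4,5,6}→6  {2,3,5,6}→4  {2,4,5,6}→4  {3,4,5,6}→12
  5 left: {0,2,3,5,6}→5  {0,2,4,5,6}→5  {1,2,4,5,6}→10  {1,3,4,5,6}→30  {2,3,4,5,6}→20
  placing 0:a first → 60 extensions
  placing 1:o first → 30 extensions
  placing 3:b first → 15 extensions
total linear extensions = 105

105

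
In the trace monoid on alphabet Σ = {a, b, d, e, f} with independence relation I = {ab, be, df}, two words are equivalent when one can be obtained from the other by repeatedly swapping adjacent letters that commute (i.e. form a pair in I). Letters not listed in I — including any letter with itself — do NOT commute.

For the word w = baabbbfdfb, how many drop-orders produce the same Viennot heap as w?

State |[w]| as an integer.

#0=b has no predecessor
#1=a has no predecessor
#2=a depends on [1:a]
#3=b depends on [0:b]
#4=b depends on [3:b]
#5=b depends on [4:b]
#6=f depends on [2:a, 5:b]
#7=d depends on [2:a, 5:b]
#8=f depends on [6:f]
#9=b depends on [7:d, 8:f]
sources: [0:b, 1:a]
N(rest) = Σ N(rest − s) over sources s of rest; N(one piece) = 1:
  size 1 → [9]=1
  size 2 → [7,9]=1  [8,9]=1
  size 3 → [6,8,9]=1  [7,8,9]=2
  size 4 → [6,7,8,9]=3
  size 5 → [2,6,7,8,9]=3  [5,6,7,8,9]=3
  size 6 → [1,2,6,7,8,9]=3  [2,5,6,7,8,9]=6  [4,5,6,7,8,9]=3
  size 7 → [1,2,5,6,7,8,9]=9  [2,4,5,6,7,8,9]=9  [3,4,5,6,7,8,9]=3
  size 8 → [0,3,4,5,6,7,8,9]=3  [1,2,4,5,6,7,8,9]=18  [2,3,4,5,6,7,8,9]=12
  first=0(b) contributes 30
  first=1(a) contributes 15
|[w]| = 45

45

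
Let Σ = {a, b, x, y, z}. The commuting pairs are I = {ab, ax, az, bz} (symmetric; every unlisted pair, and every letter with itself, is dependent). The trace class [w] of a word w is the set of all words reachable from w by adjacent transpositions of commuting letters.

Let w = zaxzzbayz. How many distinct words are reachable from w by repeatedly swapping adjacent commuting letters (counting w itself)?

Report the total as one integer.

63

piece 0:z — minimal
piece 1:a — minimal
piece 2:x rests on {0:z}
piece 3:z rests on {2:x}
piece 4:z rests on {3:z}
piece 5:b rests on {2:x}
piece 6:a rests on {1:a}
piece 7:y rests on {4:z, 5:b, 6:a}
piece 8:z rests on {7:y}
minimal pieces: {0:z, 1:a}
ways to finish when only these pieces remain (= sum over removing one remaining piece with nothing left below it):
  1 left: {8}→1
  2 left: {7,8}→1
  3 left: {4,7,8}→1  {5,7,8}→1  {6,7,8}→1
  4 left: {1,6,7,8}→1  {3,4,7,8}→1  {4,5,7,8}→2  {4,6,7,8}→2  {5,6,7,8}→2
  5 left: {1,4,6,7,8}→3  {1,5,6,7,8}→3  {3,4,5,7,8}→3  {3,4,6,7,8}→3  {4,5,6,7,8}→6
  6 left: {1,3,4,6,7,8}→6  {1,4,5,6,7,8}→12  {2,3,4,5,7,8}→3  {3,4,5,6,7,8}→12
  7 left: {0,2,3,4,5,7,8}→3  {1,3,4,5,6,7,8}→30  {2,3,4,5,6,7,8}→15
  placing 0:z first → 45 extensions
  placing 1:a first → 18 extensions
total linear extensions = 63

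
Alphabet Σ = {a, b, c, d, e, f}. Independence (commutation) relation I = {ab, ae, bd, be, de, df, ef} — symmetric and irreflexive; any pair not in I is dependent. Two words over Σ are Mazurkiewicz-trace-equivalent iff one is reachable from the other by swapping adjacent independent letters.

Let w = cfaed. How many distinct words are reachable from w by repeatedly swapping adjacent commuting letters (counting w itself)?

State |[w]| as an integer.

4

#0=c has no predecessor
#1=f depends on [0:c]
#2=a depends on [1:f]
#3=e depends on [0:c]
#4=d depends on [2:a]
sources: [0:c]
N(rest) = Σ N(rest − s) over sources s of rest; N(one piece) = 1:
  size 1 → [3]=1  [4]=1
  size 2 → [2,4]=1  [3,4]=2
  size 3 → [1,2,4]=1  [2,3,4]=3
  first=0(c) contributes 4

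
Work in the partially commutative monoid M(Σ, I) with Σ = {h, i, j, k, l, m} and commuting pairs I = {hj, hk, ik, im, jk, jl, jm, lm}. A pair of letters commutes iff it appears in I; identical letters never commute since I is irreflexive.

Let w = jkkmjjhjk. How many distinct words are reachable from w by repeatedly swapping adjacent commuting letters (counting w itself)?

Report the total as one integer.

252

piece 0:j — minimal
piece 1:k — minimal
piece 2:k rests on {1:k}
piece 3:m rests on {2:k}
piece 4:j rests on {0:j}
piece 5:j rests on {4:j}
piece 6:h rests on {3:m}
piece 7:j rests on {5:j}
piece 8:k rests on {3:m}
minimal pieces: {0:j, 1:k}
ways to finish when only these pieces remain (= sum over removing one remaining piece with nothing left below it):
  1 left: {6}→1  {7}→1  {8}→1
  2 left: {5,7}→1  {6,7}→2  {6,8}→2  {7,8}→2
  3 left: {3,6,8}→2  {4,5,7}→1  {5,6,7}→3  {5,7,8}→3  {6,7,8}→6
  4 left: {0,4,5,7}→1  {2,3,6,8}→2  {3,6,7,8}→8  {4,5,6,7}→4  {4,5,7,8}→4  {5,6,7,8}→12
  5 left: {0,4,5,6,7}→5  {0,4,5,7,8}→5  {1,2,3,6,8}→2  {2,3,6,7,8}→10  {3,5,6,7,8}→20  {4,5,6,7,8}→20
  6 left: {0,4,5,6,7,8}→30  {1,2,3,6,7,8}→12  {2,3,5,6,7,8}→30  {3,4,5,6,7,8}→40
  7 left: {0,3,4,5,6,7,8}→70  {1,2,3,5,6,7,8}→42  {2,3,4,5,6,7,8}→70
  placing 0:j first → 112 extensions
  placing 1:k first → 140 extensions
total linear extensions = 252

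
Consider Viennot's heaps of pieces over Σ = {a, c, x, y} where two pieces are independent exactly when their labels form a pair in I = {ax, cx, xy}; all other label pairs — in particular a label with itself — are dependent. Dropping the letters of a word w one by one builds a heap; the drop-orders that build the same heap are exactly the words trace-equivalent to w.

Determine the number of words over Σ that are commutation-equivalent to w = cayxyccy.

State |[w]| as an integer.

#0=c has no predecessor
#1=a depends on [0:c]
#2=y depends on [1:a]
#3=x has no predecessor
#4=y depends on [2:y]
#5=c depends on [4:y]
#6=c depends on [5:c]
#7=y depends on [6:c]
sources: [0:c, 3:x]
N(rest) = Σ N(rest − s) over sources s of rest; N(one piece) = 1:
  size 1 → [3]=1  [7]=1
  size 2 → [3,7]=2  [6,7]=1
  size 3 → [3,6,7]=3  [5,6,7]=1
  size 4 → [3,5,6,7]=4  [4,5,6,7]=1
  size 5 → [2,4,5,6,7]=1  [3,4,5,6,7]=5
  size 6 → [1,2,4,5,6,7]=1  [2,3,4,5,6,7]=6
  first=0(c) contributes 7
  first=3(x) contributes 1
|[w]| = 8

8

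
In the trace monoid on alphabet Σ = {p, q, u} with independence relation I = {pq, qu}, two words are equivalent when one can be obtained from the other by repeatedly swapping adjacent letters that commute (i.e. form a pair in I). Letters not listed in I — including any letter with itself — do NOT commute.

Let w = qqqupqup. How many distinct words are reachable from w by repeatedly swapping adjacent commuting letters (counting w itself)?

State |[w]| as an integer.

70

piece 0:q — minimal
piece 1:q rests on {0:q}
piece 2:q rests on {1:q}
piece 3:u — minimal
piece 4:p rests on {3:u}
piece 5:q rests on {2:q}
piece 6:u rests on {4:p}
piece 7:p rests on {6:u}
minimal pieces: {0:q, 3:u}
ways to finish when only these pieces remain (= sum over removing one remaining piece with nothing left below it):
  1 left: {5}→1  {7}→1
  2 left: {2,5}→1  {5,7}→2  {6,7}→1
  3 left: {1,2,5}→1  {2,5,7}→3  {4,6,7}→1  {5,6,7}→3
  4 left: {0,1,2,5}→1  {1,2,5,7}→4  {2,5,6,7}→6  {3,4,6,7}→1  {4,5,6,7}→4
  5 left: {0,1,2,5,7}→5  {1,2,5,6,7}→10  {2,4,5,6,7}→10  {3,4,5,6,7}→5
  6 left: {0,1,2,5,6,7}→15  {1,2,4,5,6,7}→20  {2,3,4,5,6,7}→15
  placing 0:q first → 35 extensions
  placing 3:u first → 35 extensions
total linear extensions = 70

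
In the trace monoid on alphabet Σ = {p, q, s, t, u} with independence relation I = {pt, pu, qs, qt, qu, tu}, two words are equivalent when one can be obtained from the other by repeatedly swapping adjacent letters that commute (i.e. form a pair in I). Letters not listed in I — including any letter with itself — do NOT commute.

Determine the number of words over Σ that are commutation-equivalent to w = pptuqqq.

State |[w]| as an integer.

42

#0=p has no predecessor
#1=p depends on [0:p]
#2=t has no predecessor
#3=u has no predecessor
#4=q depends on [1:p]
#5=q depends on [4:q]
#6=q depends on [5:q]
sources: [0:p, 2:t, 3:u]
N(rest) = Σ N(rest − s) over sources s of rest; N(one piece) = 1:
  size 1 → [2]=1  [3]=1  [6]=1
  size 2 → [2,3]=2  [2,6]=2  [3,6]=2  [5,6]=1
  size 3 → [2,3,6]=6  [2,5,6]=3  [3,5,6]=3  [4,5,6]=1
  size 4 → [1,4,5,6]=1  [2,3,5,6]=12  [2,4,5,6]=4  [3,4,5,6]=4
  size 5 → [0,1,4,5,6]=1  [1,2,4,5,6]=5  [1,3,4,5,6]=5  [2,3,4,5,6]=20
  first=0(p) contributes 30
  first=2(t) contributes 6
  first=3(u) contributes 6
|[w]| = 42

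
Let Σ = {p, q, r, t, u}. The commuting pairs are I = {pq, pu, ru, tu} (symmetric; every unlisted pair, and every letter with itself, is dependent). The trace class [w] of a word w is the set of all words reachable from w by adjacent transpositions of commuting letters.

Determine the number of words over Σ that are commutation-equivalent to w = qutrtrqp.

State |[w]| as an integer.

11

#0=q has no predecessor
#1=u depends on [0:q]
#2=t depends on [0:q]
#3=r depends on [2:t]
#4=t depends on [3:r]
#5=r depends on [4:t]
#6=q depends on [1:u, 5:r]
#7=p depends on [5:r]
sources: [0:q]
N(rest) = Σ N(rest − s) over sources s of rest; N(one piece) = 1:
  size 1 → [6]=1  [7]=1
  size 2 → [1,6]=1  [6,7]=2
  size 3 → [1,6,7]=3  [5,6,7]=2
  size 4 → [1,5,6,7]=5  [4,5,6,7]=2
  size 5 → [1,4,5,6,7]=7  [3,4,5,6,7]=2
  size 6 → [1,3,4,5,6,7]=9  [2,3,4,5,6,7]=2
  first=0(q) contributes 11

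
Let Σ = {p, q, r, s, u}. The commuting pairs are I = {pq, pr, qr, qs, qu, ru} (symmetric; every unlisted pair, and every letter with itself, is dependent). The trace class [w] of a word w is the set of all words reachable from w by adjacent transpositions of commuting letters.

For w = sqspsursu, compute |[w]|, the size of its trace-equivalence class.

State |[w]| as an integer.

0(s) covers ∅
1(q) covers ∅
2(s) covers 0:s
3(p) covers 2:s
4(s) covers 3:p
5(u) covers 4:s
6(r) covers 4:s
7(s) covers 5:u, 6:r
8(u) covers 7:s
floor of heap: 0:s, 1:q
completions by unplaced set U, small U first (add the entries for U minus each lowest piece of U):
  |U|=1: {1}:1  {8}:1
  |U|=2: {1,8}:2  {7,8}:1
  |U|=3: {1,7,8}:3  {5,7,8}:1  {6,7,8}:1
  |U|=4: {1,5,7,8}:4  {1,6,7,8}:4  {5,6,7,8}:2
  |U|=5: {1,5,6,7,8}:10  {4,5,6,7,8}:2
  |U|=6: {1,4,5,6,7,8}:12  {3,4,5,6,7,8}:2
  |U|=7: {1,3,4,5,6,7,8}:14  {2,3,4,5,6,7,8}:2
  start at 0(s): 16
  start at 1(q): 2
sum over floor = 18

18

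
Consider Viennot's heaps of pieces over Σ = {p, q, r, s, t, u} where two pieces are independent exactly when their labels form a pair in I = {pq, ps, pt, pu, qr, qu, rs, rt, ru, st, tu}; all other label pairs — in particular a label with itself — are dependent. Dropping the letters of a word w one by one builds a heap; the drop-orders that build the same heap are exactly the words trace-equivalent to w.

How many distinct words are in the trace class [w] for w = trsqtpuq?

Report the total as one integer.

0(t) covers ∅
1(r) covers ∅
2(s) covers ∅
3(q) covers 0:t, 2:s
4(t) covers 3:q
5(p) covers 1:r
6(u) covers 2:s
7(q) covers 4:t
floor of heap: 0:t, 1:r, 2:s
completions by unplaced set U, small U first (add the entries for U minus each lowest piece of U):
  |U|=1: {5}:1  {6}:1  {7}:1
  |U|=2: {1,5}:1  {4,7}:1  {5,6}:2  {5,7}:2  {6,7}:2
  |U|=3: {1,5,6}:3  {1,5,7}:3  {3,4,7}:1  {4,5,7}:3  {4,6,7}:3  {5,6,7}:6
  |U|=4: {0,3,4,7}:1  {1,4,5,7}:6  {1,5,6,7}:12  {3,4,5,7}:4  {3,4,6,7}:4  {4,5,6,7}:12
  |U|=5: {0,3,4,5,7}:5  {0,3,4,6,7}:5  {1,3,4,5,7}:10  {1,4,5,6,7}:30  {2,3,4,6,7}:4  {3,4,5,6,7}:20
  |U|=6: {0,1,3,4,5,7}:15  {0,2,3,4,6,7}:9  {0,3,4,5,6,7}:30  {1,3,4,5,6,7}:60  {2,3,4,5,6,7}:24
  start at 0(t): 84
  start at 1(r): 63
  start at 2(s): 105
sum over floor = 252

252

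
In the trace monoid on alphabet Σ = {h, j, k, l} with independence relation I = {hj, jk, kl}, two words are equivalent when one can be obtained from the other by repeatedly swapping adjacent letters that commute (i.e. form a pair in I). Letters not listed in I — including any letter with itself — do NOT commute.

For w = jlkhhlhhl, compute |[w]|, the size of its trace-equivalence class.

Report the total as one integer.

drop 0:j onto floor
drop 1:l onto {0:j}
drop 2:k onto floor
drop 3:h onto {1:l, 2:k}
drop 4:h onto {3:h}
drop 5:l onto {4:h}
drop 6:h onto {5:l}
drop 7:h onto {6:h}
drop 8:l onto {7:h}
ground layer = {0:j, 2:k}
drop-orders for the pieces not yet dropped (sum over which currently-grounded one goes next):
  1 to go: {8} 1
  2 to go: {7,8} 1
  3 to go: {6,7,8} 1
  4 to go: {5,6,7,8} 1
  5 to go: {4,5,6,7,8} 1
  6 to go: {3,4,5,6,7,8} 1
  7 to go: {1,3,4,5,6,7,8} 1  {2,3,4,5,6,7,8} 1
  if 0:j drops first: 2 orders
  if 2:k drops first: 1 orders
heap linearizations: 3

3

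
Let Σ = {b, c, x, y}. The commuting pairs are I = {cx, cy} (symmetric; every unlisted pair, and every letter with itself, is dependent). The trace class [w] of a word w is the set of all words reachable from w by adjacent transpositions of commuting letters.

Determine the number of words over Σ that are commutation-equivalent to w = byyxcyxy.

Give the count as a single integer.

7

drop 0:b onto floor
drop 1:y onto {0:b}
drop 2:y onto {1:y}
drop 3:x onto {2:y}
drop 4:c onto {0:b}
drop 5:y onto {3:x}
drop 6:x onto {5:y}
drop 7:y onto {6:x}
ground layer = {0:b}
drop-orders for the pieces not yet dropped (sum over which currently-grounded one goes next):
  1 to go: {4} 1  {7} 1
  2 to go: {4,7} 2  {6,7} 1
  3 to go: {4,6,7} 3  {5,6,7} 1
  4 to go: {3,5,6,7} 1  {4,5,6,7} 4
  5 to go: {2,3,5,6,7} 1  {3,4,5,6,7} 5
  6 to go: {1,2,3,5,6,7} 1  {2,3,4,5,6,7} 6
  if 0:b drops first: 7 orders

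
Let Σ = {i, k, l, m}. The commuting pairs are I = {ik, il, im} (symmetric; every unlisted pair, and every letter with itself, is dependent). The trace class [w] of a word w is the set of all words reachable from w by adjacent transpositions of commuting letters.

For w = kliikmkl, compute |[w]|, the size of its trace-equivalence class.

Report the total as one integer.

28

piece 0:k — minimal
piece 1:l rests on {0:k}
piece 2:i — minimal
piece 3:i rests on {2:i}
piece 4:k rests on {1:l}
piece 5:m rests on {4:k}
piece 6:k rests on {5:m}
piece 7:l rests on {6:k}
minimal pieces: {0:k, 2:i}
ways to finish when only these pieces remain (= sum over removing one remaining piece with nothing left below it):
  1 left: {3}→1  {7}→1
  2 left: {2,3}→1  {3,7}→2  {6,7}→1
  3 left: {2,3,7}→3  {3,6,7}→3  {5,6,7}→1
  4 left: {2,3,6,7}→6  {3,5,6,7}→4  {4,5,6,7}→1
  5 left: {1,4,5,6,7}→1  {2,3,5,6,7}→10  {3,4,5,6,7}→5
  6 left: {0,1,4,5,6,7}→1  {1,3,4,5,6,7}→6  {2,3,4,5,6,7}→15
  placing 0:k first → 21 extensions
  placing 2:i first → 7 extensions
total linear extensions = 28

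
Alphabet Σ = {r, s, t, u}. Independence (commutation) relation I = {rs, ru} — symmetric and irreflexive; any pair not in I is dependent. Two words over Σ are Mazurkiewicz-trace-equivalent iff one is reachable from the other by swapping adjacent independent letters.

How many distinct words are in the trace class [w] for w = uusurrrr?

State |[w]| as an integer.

piece 0:u — minimal
piece 1:u rests on {0:u}
piece 2:s rests on {1:u}
piece 3:u rests on {2:s}
piece 4:r — minimal
piece 5:r rests on {4:r}
piece 6:r rests on {5:r}
piece 7:r rests on {6:r}
minimal pieces: {0:u, 4:r}
ways to finish when only these pieces remain (= sum over removing one remaining piece with nothing left below it):
  1 left: {3}→1  {7}→1
  2 left: {2,3}→1  {3,7}→2  {6,7}→1
  3 left: {1,2,3}→1  {2,3,7}→3  {3,6,7}→3  {5,6,7}→1
  4 left: {0,1,2,3}→1  {1,2,3,7}→4  {2,3,6,7}→6  {3,5,6,7}→4  {4,5,6,7}→1
  5 left: {0,1,2,3,7}→5  {1,2,3,6,7}→10  {2,3,5,6,7}→10  {3,4,5,6,7}→5
  6 left: {0,1,2,3,6,7}→15  {1,2,3,5,6,7}→20  {2,3,4,5,6,7}→15
  placing 0:u first → 35 extensions
  placing 4:r first → 35 extensions
total linear extensions = 70

70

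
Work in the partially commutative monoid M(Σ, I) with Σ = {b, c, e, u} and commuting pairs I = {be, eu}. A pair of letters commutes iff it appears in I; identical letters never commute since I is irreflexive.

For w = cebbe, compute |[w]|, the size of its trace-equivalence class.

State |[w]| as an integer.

6

piece 0:c — minimal
piece 1:e rests on {0:c}
piece 2:b rests on {0:c}
piece 3:b rests on {2:b}
piece 4:e rests on {1:e}
minimal pieces: {0:c}
ways to finish when only these pieces remain (= sum over removing one remaining piece with nothing left below it):
  1 left: {3}→1  {4}→1
  2 left: {1,4}→1  {2,3}→1  {3,4}→2
  3 left: {1,3,4}→3  {2,3,4}→3
  placing 0:c first → 6 extensions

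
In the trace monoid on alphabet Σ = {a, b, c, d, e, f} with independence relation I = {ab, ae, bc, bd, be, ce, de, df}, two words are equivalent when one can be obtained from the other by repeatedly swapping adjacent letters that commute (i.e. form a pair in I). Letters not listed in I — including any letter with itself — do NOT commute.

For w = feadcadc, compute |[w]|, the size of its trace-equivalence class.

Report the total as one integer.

0(f) covers ∅
1(e) covers 0:f
2(a) covers 0:f
3(d) covers 2:a
4(c) covers 3:d
5(a) covers 4:c
6(d) covers 5:a
7(c) covers 6:d
floor of heap: 0:f
completions by unplaced set U, small U first (add the entries for U minus each lowest piece of U):
  |U|=1: {1}:1  {7}:1
  |U|=2: {1,7}:2  {6,7}:1
  |U|=3: {1,6,7}:3  {5,6,7}:1
  |U|=4: {1,5,6,7}:4  {4,5,6,7}:1
  |U|=5: {1,4,5,6,7}:5  {3,4,5,6,7}:1
  |U|=6: {1,3,4,5,6,7}:6  {2,3,4,5,6,7}:1
  start at 0(f): 7

7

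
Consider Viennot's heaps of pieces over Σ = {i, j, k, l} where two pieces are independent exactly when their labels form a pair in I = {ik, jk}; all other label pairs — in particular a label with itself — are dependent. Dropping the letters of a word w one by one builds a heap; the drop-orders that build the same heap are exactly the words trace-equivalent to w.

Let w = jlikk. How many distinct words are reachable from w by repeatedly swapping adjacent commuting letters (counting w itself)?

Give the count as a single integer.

#0=j has no predecessor
#1=l depends on [0:j]
#2=i depends on [1:l]
#3=k depends on [1:l]
#4=k depends on [3:k]
sources: [0:j]
N(rest) = Σ N(rest − s) over sources s of rest; N(one piece) = 1:
  size 1 → [2]=1  [4]=1
  size 2 → [2,4]=2  [3,4]=1
  size 3 → [2,3,4]=3
  first=0(j) contributes 3

3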